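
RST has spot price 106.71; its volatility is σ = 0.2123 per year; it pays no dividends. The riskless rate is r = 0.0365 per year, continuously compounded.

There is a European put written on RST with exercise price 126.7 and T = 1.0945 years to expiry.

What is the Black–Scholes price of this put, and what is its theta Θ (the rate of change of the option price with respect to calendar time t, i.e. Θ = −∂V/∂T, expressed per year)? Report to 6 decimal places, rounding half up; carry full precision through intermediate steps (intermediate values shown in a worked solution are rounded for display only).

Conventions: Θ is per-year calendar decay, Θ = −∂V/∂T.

σ√T = 0.2123·√1.0945 = 0.222105
d₁ = (ln(S/K) + (r+σ²/2)T) / (σ√T) = (ln(106.71/126.7) + (0.0365+0.2123²/2)·1.0945) / 0.222105 = (-0.171707 + 0.064615) / 0.222105 = -0.482172
d₂ = d₁ − σ√T = -0.482172 − 0.222105 = -0.704277
e^{−rT} = 0.960838
N(−d₁) = 0.685158,  N(−d₂) = 0.759370
Put price V = K·e^{−rT}·N(−d₂) − S·N(−d₁) = 92.444311 − 73.113223 = 19.331088
φ(d₁) = (1/√(2π))·e^{−d₁²/2} = 0.355161
Θ = −S·φ(d₁)·σ/(2√T) + r·K·e^{−rT}·N(−d₂) = −3.845411 + 3.374217 = -0.471194

price = 19.331088
Θ = -0.471194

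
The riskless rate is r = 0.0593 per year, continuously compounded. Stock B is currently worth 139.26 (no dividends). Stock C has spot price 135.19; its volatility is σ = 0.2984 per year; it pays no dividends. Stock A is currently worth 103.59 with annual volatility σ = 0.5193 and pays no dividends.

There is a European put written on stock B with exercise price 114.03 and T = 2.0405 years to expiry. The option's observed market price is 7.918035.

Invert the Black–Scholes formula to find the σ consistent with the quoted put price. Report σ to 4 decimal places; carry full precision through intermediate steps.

sigma = 0.3260

At σ = 0.3260 the Black–Scholes value reproduces the quote:
σ√T = 0.326·√2.0405 = 0.465678
d₁ = (ln(S/K) + (r+σ²/2)T) / (σ√T) = (ln(139.26/114.03) + (0.0593+0.326²/2)·2.0405) / 0.465678 = (0.199881 + 0.229430) / 0.465678 = 0.921905
d₂ = d₁ − σ√T = 0.921905 − 0.465678 = 0.456226
e^{−rT} = 0.886032
N(−d₁) = 0.178289,  N(−d₂) = 0.324114
V = K·e^{−rT}·N(−d₂) − S·N(−d₁) = 32.746586 − 24.828551 = 7.918035 (the observed quote) — the price is monotone increasing in volatility, hence this σ is the only solution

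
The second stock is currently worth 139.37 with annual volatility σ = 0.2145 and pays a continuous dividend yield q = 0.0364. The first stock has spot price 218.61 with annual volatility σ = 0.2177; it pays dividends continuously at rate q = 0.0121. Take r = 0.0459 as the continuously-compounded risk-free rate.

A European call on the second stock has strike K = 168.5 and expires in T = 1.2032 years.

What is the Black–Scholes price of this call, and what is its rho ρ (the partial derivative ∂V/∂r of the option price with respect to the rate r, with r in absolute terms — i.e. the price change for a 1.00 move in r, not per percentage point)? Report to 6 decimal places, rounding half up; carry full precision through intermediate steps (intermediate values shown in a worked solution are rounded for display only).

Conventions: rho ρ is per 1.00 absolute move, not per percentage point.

σ√T = 0.2145·√1.2032 = 0.235286
d₁ = (ln(S/K) + (r−q+σ²/2)T) / (σ√T) = (ln(139.37/168.5) + (0.0459−0.0364+0.2145²/2)·1.2032) / 0.235286 = (-0.189803 + 0.039110) / 0.235286 = -0.640469
d₂ = d₁ − σ√T = -0.640469 − 0.235286 = -0.875755
e^{−rT} = 0.946270
e^{−qT} = 0.957149
N(d₁) = 0.260934,  N(d₂) = 0.190582
Call price V = S·e^{−qT}·N(d₁) − K·e^{−rT}·N(d₂) = 34.808030 − 30.387603 = 4.420427
ρ = K·T·e^{−rT}·N(d₂) = 36.562364

price = 4.420427
ρ = 36.562364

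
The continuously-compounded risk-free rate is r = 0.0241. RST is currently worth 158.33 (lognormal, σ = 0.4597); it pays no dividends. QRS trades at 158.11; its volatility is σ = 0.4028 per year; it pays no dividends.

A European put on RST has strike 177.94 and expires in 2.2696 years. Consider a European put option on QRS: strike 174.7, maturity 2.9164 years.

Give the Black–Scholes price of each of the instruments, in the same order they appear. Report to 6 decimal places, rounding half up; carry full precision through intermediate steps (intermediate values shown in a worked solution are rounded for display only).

[RST put K=177.94]
σ√T = 0.4597·√2.2696 = 0.692547
d₁ = (ln(S/K) + (r+σ²/2)T) / (σ√T) = (ln(158.33/177.94) + (0.0241+0.4597²/2)·2.2696) / 0.692547 = (-0.116765 + 0.294508) / 0.692547 = 0.256651
d₂ = d₁ − σ√T = 0.256651 − 0.692547 = -0.435896
e^{−rT} = 0.946772
N(−d₁) = 0.398724,  N(−d₂) = 0.668544
price = K·e^{−rT}·N(−d₂) − S·N(−d₁) = 112.628598 − 63.129974 = 49.498624
[QRS put K=174.7]
σ√T = 0.4028·√2.9164 = 0.687881
d₁ = (ln(S/K) + (r+σ²/2)T) / (σ√T) = (ln(158.11/174.7) + (0.0241+0.4028²/2)·2.9164) / 0.687881 = (-0.099779 + 0.306875) / 0.687881 = 0.301064
d₂ = d₁ − σ√T = 0.301064 − 0.687881 = -0.386817
e^{−rT} = 0.932128
N(−d₁) = 0.381683,  N(−d₂) = 0.650554
price = K·e^{−rT}·N(−d₂) − S·N(−d₁) = 105.938016 − 60.347896 = 45.590120

price(RST put K=177.94) = 49.498624
price(QRS put K=174.7) = 45.590120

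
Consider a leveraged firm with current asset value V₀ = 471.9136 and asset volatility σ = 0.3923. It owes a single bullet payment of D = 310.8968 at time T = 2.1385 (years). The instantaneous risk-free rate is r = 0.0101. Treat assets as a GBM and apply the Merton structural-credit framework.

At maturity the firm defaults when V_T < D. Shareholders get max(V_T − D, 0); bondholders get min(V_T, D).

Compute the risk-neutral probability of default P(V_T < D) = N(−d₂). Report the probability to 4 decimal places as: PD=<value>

PD=0.3162

Equity is a call on the firm's assets struck at D = 310.8968:
d₁ = [ln(V₀/D) + (r + σ²/2)T] / (σ√T)
   = [ln(471.9136/310.8968) + (0.0101 + 0.5·0.3923²)·2.1385] / (0.3923·√2.1385)
   = [0.417335 + 0.186156] / 0.573684 = 1.051956
d₂ = d₁ − σ√T = 1.051956 − 0.573684 = 0.478272
risk-neutral PD = N(−d₂) = N(-0.478272) = 0.316228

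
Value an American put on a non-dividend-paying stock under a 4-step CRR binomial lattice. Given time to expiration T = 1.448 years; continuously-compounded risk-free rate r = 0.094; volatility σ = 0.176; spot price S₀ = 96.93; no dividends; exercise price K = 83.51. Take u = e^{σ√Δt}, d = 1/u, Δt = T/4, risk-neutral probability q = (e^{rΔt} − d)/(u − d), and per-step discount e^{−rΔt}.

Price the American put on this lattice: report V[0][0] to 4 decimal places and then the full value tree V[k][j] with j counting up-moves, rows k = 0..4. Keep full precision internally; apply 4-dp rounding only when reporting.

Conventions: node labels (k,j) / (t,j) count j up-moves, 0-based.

price = 0.9674
tree:
0.9674
2.3693 0.2200
5.6492 0.6265 0.0000
12.9608 1.7840 0.0000 0.0000
20.0495 5.0803 0.0000 0.0000 0.0000

Δt=0.36200  u=1.11170  d=0.89952  q=0.63668  discount=0.96654
step 4 (expiry): payoffs max(K−S,0) = 20.0495 5.0803 0.0000 0.0000 0.0000
k=3: (k=3,j=0): S=70.5492, K−S=12.9608, hold=10.1669 ⇒ V=12.9608 exercise | (k=3,j=1): S=87.1906, K−S=0.0000, hold=1.7840 ⇒ V=1.7840 continue | (k=3,j=2): S=107.7574, K−S=0.0000, hold=0.0000 ⇒ V=0.0000 continue | (k=3,j=3): S=133.1755, K−S=0.0000, hold=0.0000 ⇒ V=0.0000 continue
k=2: (k=2,j=0): S=78.4297, K−S=5.0803, hold=5.6492 ⇒ V=5.6492 continue | (k=2,j=1): S=96.9300, K−S=0.0000, hold=0.6265 ⇒ V=0.6265 continue | (k=2,j=2): S=119.7942, K−S=0.0000, hold=0.0000 ⇒ V=0.0000 continue
k=1: (k=1,j=0): S=87.1906, K−S=0.0000, hold=2.3693 ⇒ V=2.3693 continue | (k=1,j=1): S=107.7574, K−S=0.0000, hold=0.2200 ⇒ V=0.2200 continue
k=0: (k=0,j=0): S=96.9300, K−S=0.0000, hold=0.9674 ⇒ V=0.9674 continue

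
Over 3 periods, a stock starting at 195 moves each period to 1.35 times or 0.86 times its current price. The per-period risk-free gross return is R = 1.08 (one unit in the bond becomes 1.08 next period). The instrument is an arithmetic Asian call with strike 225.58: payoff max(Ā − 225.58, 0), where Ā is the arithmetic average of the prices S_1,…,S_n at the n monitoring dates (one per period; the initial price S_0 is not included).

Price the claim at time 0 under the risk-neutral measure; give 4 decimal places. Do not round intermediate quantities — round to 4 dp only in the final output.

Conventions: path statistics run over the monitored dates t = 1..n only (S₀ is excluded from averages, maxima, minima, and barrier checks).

With p* = (R−d)/(u−d) = 0.4490, sum probability × payoff across the paths and divide by R^3.
Enumerate all 2^3 = 8 price paths (U = up ×1.35, D = down ×0.86); each path with k up-moves has probability p*^k·(1−p*)^(3−k).
DDD: Ā=145.3176, payoff=0.0000, prob=0.167303
UDD: Ā=228.1149, payoff=2.5349, prob=0.136321
DUD: Ā=196.2649, payoff=0.0000, prob=0.136321
UUD: Ā=308.0903, payoff=82.5102, prob=0.111076
DDU: Ā=168.8739, payoff=0.0000, prob=0.136321
UDU: Ā=265.0928, payoff=39.5127, prob=0.111076
DUU: Ā=233.2428, payoff=7.6627, prob=0.111076
UUU: Ā=366.1369, payoff=140.5569, prob=0.090507
Price = Σ prob·payoff / R^3 = 27.471867 / 1.259712 = 21.8081

price = 21.8081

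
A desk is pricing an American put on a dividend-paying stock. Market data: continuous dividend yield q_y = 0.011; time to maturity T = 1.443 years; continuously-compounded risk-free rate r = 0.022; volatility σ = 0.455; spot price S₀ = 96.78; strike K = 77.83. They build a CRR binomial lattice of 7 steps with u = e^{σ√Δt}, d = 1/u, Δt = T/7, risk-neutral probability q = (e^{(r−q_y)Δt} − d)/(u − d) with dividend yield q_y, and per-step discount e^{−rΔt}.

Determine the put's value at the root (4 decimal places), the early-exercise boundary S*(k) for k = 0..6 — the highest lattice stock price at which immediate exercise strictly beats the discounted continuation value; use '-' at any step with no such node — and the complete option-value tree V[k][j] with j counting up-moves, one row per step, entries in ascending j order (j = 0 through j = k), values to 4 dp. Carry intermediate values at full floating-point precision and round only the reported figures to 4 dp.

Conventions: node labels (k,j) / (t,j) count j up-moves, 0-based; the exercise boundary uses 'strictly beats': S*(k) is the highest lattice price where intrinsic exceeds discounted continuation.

params: Δt=0.20614 u=1.22947 d=0.81336 q=0.45399 e^(-rΔt)=0.99548
t_7 payoffs: 55.0392 43.3795 25.7547 0.0000 0.0000 0.0000 0.0000 0.0000
t_6: node(6,0) S=28.0206 payoff=49.8094 vs cont=49.5207 → 49.8094 [stop]  node(6,1) S=42.3558 payoff=35.4742 vs cont=35.2179 → 35.4742 [stop]  node(6,2) S=64.0250 payoff=13.8050 vs cont=13.9986 → 13.9986 [wait]  node(6,3) S=96.7800 payoff=0.0000 vs cont=0.0000 → 0.0000 [wait]  node(6,4) S=146.2924 payoff=0.0000 vs cont=0.0000 → 0.0000 [wait]  node(6,5) S=221.1352 payoff=0.0000 vs cont=0.0000 → 0.0000 [wait]  node(6,6) S=334.2673 payoff=0.0000 vs cont=0.0000 → 0.0000 [wait]  ⇒ S*(6)=42.3558
t_5: node(5,0) S=34.4505 payoff=43.3795 vs cont=43.1054 → 43.3795 [stop]  node(5,1) S=52.0753 payoff=25.7547 vs cont=25.6080 → 25.7547 [stop]  node(5,2) S=78.7168 payoff=0.0000 vs cont=7.6088 → 7.6088 [wait]  node(5,3) S=118.9881 payoff=0.0000 vs cont=0.0000 → 0.0000 [wait]  node(5,4) S=179.8622 payoff=0.0000 vs cont=0.0000 → 0.0000 [wait]  node(5,5) S=271.8791 payoff=0.0000 vs cont=0.0000 → 0.0000 [wait]  ⇒ S*(5)=52.0753
t_4: node(4,0) S=42.3558 payoff=35.4742 vs cont=35.2179 → 35.4742 [stop]  node(4,1) S=64.0250 payoff=13.8050 vs cont=17.4373 → 17.4373 [wait]  node(4,2) S=96.7800 payoff=0.0000 vs cont=4.1357 → 4.1357 [wait]  node(4,3) S=146.2924 payoff=0.0000 vs cont=0.0000 → 0.0000 [wait]  node(4,4) S=221.1352 payoff=0.0000 vs cont=0.0000 → 0.0000 [wait]  ⇒ S*(4)=42.3558
t_3: node(3,0) S=52.0753 payoff=25.7547 vs cont=27.1621 → 27.1621 [wait]  node(3,1) S=78.7168 payoff=0.0000 vs cont=11.3469 → 11.3469 [wait]  node(3,2) S=118.9881 payoff=0.0000 vs cont=2.2479 → 2.2479 [wait]  node(3,3) S=179.8622 payoff=0.0000 vs cont=0.0000 → 0.0000 [wait]  ⇒ S*(3)=-
t_2: node(2,0) S=64.0250 payoff=13.8050 vs cont=19.8917 → 19.8917 [wait]  node(2,1) S=96.7800 payoff=0.0000 vs cont=7.1834 → 7.1834 [wait]  node(2,2) S=146.2924 payoff=0.0000 vs cont=1.2218 → 1.2218 [wait]  ⇒ S*(2)=-
t_1: node(1,0) S=78.7168 payoff=0.0000 vs cont=14.0583 → 14.0583 [wait]  node(1,1) S=118.9881 payoff=0.0000 vs cont=4.4566 → 4.4566 [wait]  ⇒ S*(1)=-
t_0: node(0,0) S=96.7800 payoff=0.0000 vs cont=9.6553 → 9.6553 [wait]  ⇒ S*(0)=-

price = 9.6553
boundary = - - - - 42.3558 52.0753 42.3558
tree:
9.6553
14.0583 4.4566
19.8917 7.1834 1.2218
27.1621 11.3469 2.2479 0.0000
35.4742 17.4373 4.1357 0.0000 0.0000
43.3795 25.7547 7.6088 0.0000 0.0000 0.0000
49.8094 35.4742 13.9986 0.0000 0.0000 0.0000 0.0000
55.0392 43.3795 25.7547 0.0000 0.0000 0.0000 0.0000 0.0000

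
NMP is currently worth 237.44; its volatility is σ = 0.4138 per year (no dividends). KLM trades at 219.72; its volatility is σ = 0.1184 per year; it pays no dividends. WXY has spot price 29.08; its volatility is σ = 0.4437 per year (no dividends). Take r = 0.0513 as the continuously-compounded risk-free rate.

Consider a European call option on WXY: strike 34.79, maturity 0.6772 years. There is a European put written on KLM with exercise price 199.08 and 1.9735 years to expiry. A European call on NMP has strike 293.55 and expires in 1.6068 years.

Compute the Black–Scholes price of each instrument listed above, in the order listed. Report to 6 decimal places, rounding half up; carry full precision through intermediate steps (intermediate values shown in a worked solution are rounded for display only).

[WXY call K=34.79]
σ√T = 0.4437·√0.6772 = 0.365130
d₁ = (ln(S/K) + (r+σ²/2)T) / (σ√T) = (ln(29.08/34.79) + (0.0513+0.4437²/2)·0.6772) / 0.365130 = (-0.179279 + 0.101400) / 0.365130 = -0.213291
d₂ = d₁ − σ√T = -0.213291 − 0.365130 = -0.578421
e^{−rT} = 0.965856
N(d₁) = 0.415550,  N(d₂) = 0.281490
price = S·N(d₁) − K·e^{−rT}·N(d₂) = 12.084197 − 9.458664 = 2.625534
[KLM put K=199.08]
σ√T = 0.1184·√1.9735 = 0.166330
d₁ = (ln(S/K) + (r+σ²/2)T) / (σ√T) = (ln(219.72/199.08) + (0.0513+0.1184²/2)·1.9735) / 0.166330 = (0.098647 + 0.115073) / 0.166330 = 1.284920
d₂ = d₁ − σ√T = 1.284920 − 0.166330 = 1.118590
e^{−rT} = 0.903716
N(−d₁) = 0.099410,  N(−d₂) = 0.131657
price = K·e^{−rT}·N(−d₂) − S·N(−d₁) = 23.686721 − 21.842384 = 1.844337
[NMP call K=293.55]
σ√T = 0.4138·√1.6068 = 0.524531
d₁ = (ln(S/K) + (r+σ²/2)T) / (σ√T) = (ln(237.44/293.55) + (0.0513+0.4138²/2)·1.6068) / 0.524531 = (-0.212133 + 0.219995) / 0.524531 = 0.014989
d₂ = d₁ − σ√T = 0.014989 − 0.524531 = -0.509542
e^{−rT} = 0.920877
N(d₁) = 0.505980,  N(d₂) = 0.305186
price = S·N(d₁) − K·e^{−rT}·N(d₂) = 120.139805 − 82.498977 = 37.640828

price(WXY call K=34.79) = 2.625534
price(KLM put K=199.08) = 1.844337
price(NMP call K=293.55) = 37.640828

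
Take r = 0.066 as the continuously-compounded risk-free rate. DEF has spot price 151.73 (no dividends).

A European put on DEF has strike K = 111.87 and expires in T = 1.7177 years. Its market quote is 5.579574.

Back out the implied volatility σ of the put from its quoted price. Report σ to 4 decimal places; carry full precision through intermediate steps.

sigma = 0.3528

At σ = 0.3528 the Black–Scholes value reproduces the quote:
σ√T = 0.3528·√1.7177 = 0.462383
d₁ = (ln(S/K) + (r+σ²/2)T) / (σ√T) = (ln(151.73/111.87) + (0.066+0.3528²/2)·1.7177) / 0.462383 = (0.304765 + 0.220267) / 0.462383 = 1.135492
d₂ = d₁ − σ√T = 1.135492 − 0.462383 = 0.673108
e^{−rT} = 0.892822
N(−d₁) = 0.128085,  N(−d₂) = 0.250439
V = K·e^{−rT}·N(−d₂) − S·N(−d₁) = 25.013860 − 19.434286 = 5.579574 (equal to the quote); since ∂V/∂σ > 0 for all σ, the implied volatility is unique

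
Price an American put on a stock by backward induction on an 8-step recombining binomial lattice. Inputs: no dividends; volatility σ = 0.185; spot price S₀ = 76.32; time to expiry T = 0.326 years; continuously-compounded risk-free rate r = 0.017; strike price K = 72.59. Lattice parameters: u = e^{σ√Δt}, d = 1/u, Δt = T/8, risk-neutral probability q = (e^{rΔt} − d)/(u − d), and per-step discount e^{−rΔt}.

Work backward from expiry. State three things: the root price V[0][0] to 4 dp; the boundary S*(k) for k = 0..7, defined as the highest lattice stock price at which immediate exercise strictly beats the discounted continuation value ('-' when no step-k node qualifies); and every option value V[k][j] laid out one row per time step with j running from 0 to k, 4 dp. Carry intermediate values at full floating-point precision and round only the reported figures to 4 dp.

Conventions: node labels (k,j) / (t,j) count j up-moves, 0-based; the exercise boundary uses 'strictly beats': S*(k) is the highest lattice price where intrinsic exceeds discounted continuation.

price = 1.5711
boundary = - - - - - 63.3205 65.7299 68.2310
tree:
1.5711
2.3854 0.7587
3.5286 1.2453 0.2730
5.0610 2.0007 0.4915 0.0549
6.9983 3.1303 0.8736 0.1099 0.0000
9.2695 4.7362 1.5283 0.2200 0.0000 0.0000
11.5906 6.8601 2.6183 0.4402 0.0000 0.0000 0.0000
13.8267 9.2695 4.3590 0.8808 0.0000 0.0000 0.0000 0.0000
15.9807 11.5906 6.8601 1.7627 0.0000 0.0000 0.0000 0.0000 0.0000

Δt=0.04075  u=1.03805  d=0.96334  q=0.49994  discount=0.99931
step 8 (expiry): payoffs max(K−S,0) = 15.9807 11.5906 6.8601 1.7627 0.0000 0.0000 0.0000 0.0000 0.0000
step 7: (k=7,j=0): S=58.7633, K−S=13.8267, hold=13.7764 ⇒ V=13.8267 exercise | (k=7,j=1): S=63.3205, K−S=9.2695, hold=9.2193 ⇒ V=9.2695 exercise | (k=7,j=2): S=68.2310, K−S=4.3590, hold=4.3087 ⇒ V=4.3590 exercise | (k=7,j=3): S=73.5224, K−S=0.0000, hold=0.8808 ⇒ V=0.8808 continue | (k=7,j=4): S=79.2241, K−S=0.0000, hold=0.0000 ⇒ V=0.0000 continue | (k=7,j=5): S=85.3680, K−S=0.0000, hold=0.0000 ⇒ V=0.0000 continue | (k=7,j=6): S=91.9883, K−S=0.0000, hold=0.0000 ⇒ V=0.0000 continue | (k=7,j=7): S=99.1220, K−S=0.0000, hold=0.0000 ⇒ V=0.0000 continue  boundary S*=68.2310
step 6: (k=6,j=0): S=60.9994, K−S=11.5906, hold=11.5404 ⇒ V=11.5906 exercise | (k=6,j=1): S=65.7299, K−S=6.8601, hold=6.8098 ⇒ V=6.8601 exercise | (k=6,j=2): S=70.8273, K−S=1.7627, hold=2.6183 ⇒ V=2.6183 continue | (k=6,j=3): S=76.3200, K−S=0.0000, hold=0.4402 ⇒ V=0.4402 continue | (k=6,j=4): S=82.2387, K−S=0.0000, hold=0.0000 ⇒ V=0.0000 continue | (k=6,j=5): S=88.6163, K−S=0.0000, hold=0.0000 ⇒ V=0.0000 continue | (k=6,j=6): S=95.4886, K−S=0.0000, hold=0.0000 ⇒ V=0.0000 continue  boundary S*=65.7299
step 5: (k=5,j=0): S=63.3205, K−S=9.2695, hold=9.2193 ⇒ V=9.2695 exercise | (k=5,j=1): S=68.2310, K−S=4.3590, hold=4.7362 ⇒ V=4.7362 continue | (k=5,j=2): S=73.5224, K−S=0.0000, hold=1.5283 ⇒ V=1.5283 continue | (k=5,j=3): S=79.2241, K−S=0.0000, hold=0.2200 ⇒ V=0.2200 continue | (k=5,j=4): S=85.3680, K−S=0.0000, hold=0.0000 ⇒ V=0.0000 continue | (k=5,j=5): S=91.9883, K−S=0.0000, hold=0.0000 ⇒ V=0.0000 continue  boundary S*=63.3205
step 4: (k=4,j=0): S=65.7299, K−S=6.8601, hold=6.9983 ⇒ V=6.9983 continue | (k=4,j=1): S=70.8273, K−S=1.7627, hold=3.1303 ⇒ V=3.1303 continue | (k=4,j=2): S=76.3200, K−S=0.0000, hold=0.8736 ⇒ V=0.8736 continue | (k=4,j=3): S=82.2387, K−S=0.0000, hold=0.1099 ⇒ V=0.1099 continue | (k=4,j=4): S=88.6163, K−S=0.0000, hold=0.0000 ⇒ V=0.0000 continue  boundary S*=-
step 3: (k=3,j=0): S=68.2310, K−S=4.3590, hold=5.0610 ⇒ V=5.0610 continue | (k=3,j=1): S=73.5224, K−S=0.0000, hold=2.0007 ⇒ V=2.0007 continue | (k=3,j=2): S=79.2241, K−S=0.0000, hold=0.4915 ⇒ V=0.4915 continue | (k=3,j=3): S=85.3680, K−S=0.0000, hold=0.0549 ⇒ V=0.0549 continue  boundary S*=-
step 2: (k=2,j=0): S=70.8273, K−S=1.7627, hold=3.5286 ⇒ V=3.5286 continue | (k=2,j=1): S=76.3200, K−S=0.0000, hold=1.2453 ⇒ V=1.2453 continue | (k=2,j=2): S=82.2387, K−S=0.0000, hold=0.2730 ⇒ V=0.2730 continue  boundary S*=-
step 1: (k=1,j=0): S=73.5224, K−S=0.0000, hold=2.3854 ⇒ V=2.3854 continue | (k=1,j=1): S=79.2241, K−S=0.0000, hold=0.7587 ⇒ V=0.7587 continue  boundary S*=-
step 0: (k=0,j=0): S=76.3200, K−S=0.0000, hold=1.5711 ⇒ V=1.5711 continue  boundary S*=-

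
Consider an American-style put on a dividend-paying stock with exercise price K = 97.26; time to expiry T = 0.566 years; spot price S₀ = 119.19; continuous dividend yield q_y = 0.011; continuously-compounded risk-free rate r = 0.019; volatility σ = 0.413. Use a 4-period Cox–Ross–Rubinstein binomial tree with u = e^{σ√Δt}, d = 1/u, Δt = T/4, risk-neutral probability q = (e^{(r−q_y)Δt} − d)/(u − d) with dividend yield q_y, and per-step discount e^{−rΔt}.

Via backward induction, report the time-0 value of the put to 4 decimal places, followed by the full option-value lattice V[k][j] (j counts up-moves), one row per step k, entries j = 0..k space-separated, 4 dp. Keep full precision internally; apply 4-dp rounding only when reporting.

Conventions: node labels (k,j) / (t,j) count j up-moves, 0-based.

params: Δt=0.14150 u=1.16807 d=0.85611 q=0.46487 e^(-rΔt)=0.99732
t_4 payoffs: 33.2337 9.9027 0.0000 0.0000 0.0000
k=3: node(3,0) S=74.7875 payoff=22.4725 vs cont=22.3277 → 22.4725 [stop]  node(3,1) S=102.0398 payoff=0.0000 vs cont=5.2850 → 5.2850 [wait]  node(3,2) S=139.2227 payoff=0.0000 vs cont=0.0000 → 0.0000 [wait]  node(3,3) S=189.9550 payoff=0.0000 vs cont=0.0000 → 0.0000 [wait]
k=2: node(2,0) S=87.3573 payoff=9.9027 vs cont=14.4437 → 14.4437 [wait]  node(2,1) S=119.1900 payoff=0.0000 vs cont=2.8206 → 2.8206 [wait]  node(2,2) S=162.6224 payoff=0.0000 vs cont=0.0000 → 0.0000 [wait]
k=1: node(1,0) S=102.0398 payoff=0.0000 vs cont=9.0162 → 9.0162 [wait]  node(1,1) S=139.2227 payoff=0.0000 vs cont=1.5053 → 1.5053 [wait]
k=0: node(0,0) S=119.1900 payoff=0.0000 vs cont=5.5098 → 5.5098 [wait]

price = 5.5098
tree:
5.5098
9.0162 1.5053
14.4437 2.8206 0.0000
22.4725 5.2850 0.0000 0.0000
33.2337 9.9027 0.0000 0.0000 0.0000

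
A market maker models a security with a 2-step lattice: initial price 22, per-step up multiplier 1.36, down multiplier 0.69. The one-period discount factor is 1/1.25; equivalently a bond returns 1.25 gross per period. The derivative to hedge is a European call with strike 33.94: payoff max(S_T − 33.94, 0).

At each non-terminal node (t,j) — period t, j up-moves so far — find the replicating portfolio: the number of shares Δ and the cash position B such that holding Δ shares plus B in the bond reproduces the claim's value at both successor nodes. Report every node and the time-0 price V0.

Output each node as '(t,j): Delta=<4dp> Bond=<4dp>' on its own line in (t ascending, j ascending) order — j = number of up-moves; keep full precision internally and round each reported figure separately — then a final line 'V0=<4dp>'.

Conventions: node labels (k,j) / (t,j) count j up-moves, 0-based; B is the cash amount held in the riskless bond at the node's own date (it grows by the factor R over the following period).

Since d<R<u, set p* = (R−d)/(u−d) = 0.8358; price each node as the discounted p*-expectation of its children.
Payoffs at expiry: V(2,0)=0.0000, V(2,1)=0.0000, V(2,2)=6.7512
  t=1,j=0: stock 15.1800 → up 20.6448 (V=0.0000), down 10.4742 (V=0.0000). Price 0.0000; hedge Δ=0.0000, bond B=0.0000.
  t=1,j=1: stock 29.9200 → up 40.6912 (V=6.7512), down 20.6448 (V=0.0000). Price 4.5142; hedge Δ=0.3368, bond B=-5.5622.
  t=0,j=0: stock 22.0000 → up 29.9200 (V=4.5142), down 15.1800 (V=0.0000). Price 3.0185; hedge Δ=0.3063, bond B=-3.7192.
Check: Δ(0,0)·S0 + B(0,0) = 3.0185 = V0.

(0,0): Delta=0.3063 Bond=-3.7192
(1,0): Delta=0.0000 Bond=0.0000
(1,1): Delta=0.3368 Bond=-5.5622
V0=3.0185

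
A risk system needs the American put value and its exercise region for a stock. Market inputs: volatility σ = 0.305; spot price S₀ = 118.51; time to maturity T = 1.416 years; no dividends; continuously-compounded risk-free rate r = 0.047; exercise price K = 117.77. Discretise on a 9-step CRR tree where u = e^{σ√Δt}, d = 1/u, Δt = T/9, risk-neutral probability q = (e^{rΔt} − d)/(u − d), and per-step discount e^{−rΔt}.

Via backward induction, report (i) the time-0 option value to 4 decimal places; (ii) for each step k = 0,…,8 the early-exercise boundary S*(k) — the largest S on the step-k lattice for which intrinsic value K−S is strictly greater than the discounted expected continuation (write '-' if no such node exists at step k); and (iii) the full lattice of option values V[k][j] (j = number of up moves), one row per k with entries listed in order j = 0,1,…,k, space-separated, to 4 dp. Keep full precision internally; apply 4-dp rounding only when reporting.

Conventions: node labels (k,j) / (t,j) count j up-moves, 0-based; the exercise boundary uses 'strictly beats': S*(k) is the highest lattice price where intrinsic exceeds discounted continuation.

params: Δt=0.15733 u=1.12860 d=0.88605 q=0.50039 e^(-rΔt)=0.99263
t_9 payoffs: 77.8776 66.9574 53.0479 35.3309 12.7639 0.0000 0.0000 0.0000 0.0000 0.0000
t_8: node(8,0) S=45.0226 payoff=72.7474 vs cont=71.8797 → 72.7474 [stop]  node(8,1) S=57.3471 payoff=60.4229 vs cont=59.5552 → 60.4229 [stop]  node(8,2) S=73.0454 payoff=44.7246 vs cont=43.8569 → 44.7246 [stop]  node(8,3) S=93.0409 payoff=24.7291 vs cont=23.8614 → 24.7291 [stop]  node(8,4) S=118.5100 payoff=0.0000 vs cont=6.3300 → 6.3300 [wait]  node(8,5) S=150.9510 payoff=0.0000 vs cont=0.0000 → 0.0000 [wait]  node(8,6) S=192.2725 payoff=0.0000 vs cont=0.0000 → 0.0000 [wait]  node(8,7) S=244.9053 payoff=0.0000 vs cont=0.0000 → 0.0000 [wait]  node(8,8) S=311.9459 payoff=0.0000 vs cont=0.0000 → 0.0000 [wait]  ⇒ S*(8)=93.0409
t_7: node(7,0) S=50.8126 payoff=66.9574 vs cont=66.0898 → 66.9574 [stop]  node(7,1) S=64.7221 payoff=53.0479 vs cont=52.1803 → 53.0479 [stop]  node(7,2) S=82.4391 payoff=35.3309 vs cont=34.4632 → 35.3309 [stop]  node(7,3) S=105.0061 payoff=12.7639 vs cont=15.4080 → 15.4080 [wait]  node(7,4) S=133.7505 payoff=0.0000 vs cont=3.1392 → 3.1392 [wait]  node(7,5) S=170.3635 payoff=0.0000 vs cont=0.0000 → 0.0000 [wait]  node(7,6) S=216.9990 payoff=0.0000 vs cont=0.0000 → 0.0000 [wait]  node(7,7) S=276.4005 payoff=0.0000 vs cont=0.0000 → 0.0000 [wait]  ⇒ S*(7)=82.4391
t_6: node(6,0) S=57.3471 payoff=60.4229 vs cont=59.5552 → 60.4229 [stop]  node(6,1) S=73.0454 payoff=44.7246 vs cont=43.8569 → 44.7246 [stop]  node(6,2) S=93.0409 payoff=24.7291 vs cont=25.1747 → 25.1747 [wait]  node(6,3) S=118.5100 payoff=0.0000 vs cont=9.2005 → 9.2005 [wait]  node(6,4) S=150.9510 payoff=0.0000 vs cont=1.5568 → 1.5568 [wait]  node(6,5) S=192.2725 payoff=0.0000 vs cont=0.0000 → 0.0000 [wait]  node(6,6) S=244.9053 payoff=0.0000 vs cont=0.0000 → 0.0000 [wait]  ⇒ S*(6)=73.0454
t_5: node(5,0) S=64.7221 payoff=53.0479 vs cont=52.1803 → 53.0479 [stop]  node(5,1) S=82.4391 payoff=35.3309 vs cont=34.6846 → 35.3309 [stop]  node(5,2) S=105.0061 payoff=12.7639 vs cont=17.0548 → 17.0548 [wait]  node(5,3) S=133.7505 payoff=0.0000 vs cont=5.3360 → 5.3360 [wait]  node(5,4) S=170.3635 payoff=0.0000 vs cont=0.7721 → 0.7721 [wait]  node(5,5) S=216.9990 payoff=0.0000 vs cont=0.0000 → 0.0000 [wait]  ⇒ S*(5)=82.4391
t_4: node(4,0) S=73.0454 payoff=44.7246 vs cont=43.8569 → 44.7246 [stop]  node(4,1) S=93.0409 payoff=24.7291 vs cont=25.9927 → 25.9927 [wait]  node(4,2) S=118.5100 payoff=0.0000 vs cont=11.1084 → 11.1084 [wait]  node(4,3) S=150.9510 payoff=0.0000 vs cont=3.0298 → 3.0298 [wait]  node(4,4) S=192.2725 payoff=0.0000 vs cont=0.3829 → 0.3829 [wait]  ⇒ S*(4)=73.0454
t_3: node(3,0) S=82.4391 payoff=35.3309 vs cont=35.0909 → 35.3309 [stop]  node(3,1) S=105.0061 payoff=12.7639 vs cont=18.4081 → 18.4081 [wait]  node(3,2) S=133.7505 payoff=0.0000 vs cont=7.0138 → 7.0138 [wait]  node(3,3) S=170.3635 payoff=0.0000 vs cont=1.6927 → 1.6927 [wait]  ⇒ S*(3)=82.4391
t_2: node(2,0) S=93.0409 payoff=24.7291 vs cont=26.6649 → 26.6649 [wait]  node(2,1) S=118.5100 payoff=0.0000 vs cont=12.6129 → 12.6129 [wait]  node(2,2) S=150.9510 payoff=0.0000 vs cont=4.3191 → 4.3191 [wait]  ⇒ S*(2)=-
t_1: node(1,0) S=105.0061 payoff=12.7639 vs cont=19.4887 → 19.4887 [wait]  node(1,1) S=133.7505 payoff=0.0000 vs cont=8.4004 → 8.4004 [wait]  ⇒ S*(1)=-
t_0: node(0,0) S=118.5100 payoff=0.0000 vs cont=13.8375 → 13.8375 [wait]  ⇒ S*(0)=-

price = 13.8375
boundary = - - - 82.4391 73.0454 82.4391 73.0454 82.4391 93.0409
tree:
13.8375
19.4887 8.4004
26.6649 12.6129 4.3191
35.3309 18.4081 7.0138 1.6927
44.7246 25.9927 11.1084 3.0298 0.3829
53.0479 35.3309 17.0548 5.3360 0.7721 0.0000
60.4229 44.7246 25.1747 9.2005 1.5568 0.0000 0.0000
66.9574 53.0479 35.3309 15.4080 3.1392 0.0000 0.0000 0.0000
72.7474 60.4229 44.7246 24.7291 6.3300 0.0000 0.0000 0.0000 0.0000
77.8776 66.9574 53.0479 35.3309 12.7639 0.0000 0.0000 0.0000 0.0000 0.0000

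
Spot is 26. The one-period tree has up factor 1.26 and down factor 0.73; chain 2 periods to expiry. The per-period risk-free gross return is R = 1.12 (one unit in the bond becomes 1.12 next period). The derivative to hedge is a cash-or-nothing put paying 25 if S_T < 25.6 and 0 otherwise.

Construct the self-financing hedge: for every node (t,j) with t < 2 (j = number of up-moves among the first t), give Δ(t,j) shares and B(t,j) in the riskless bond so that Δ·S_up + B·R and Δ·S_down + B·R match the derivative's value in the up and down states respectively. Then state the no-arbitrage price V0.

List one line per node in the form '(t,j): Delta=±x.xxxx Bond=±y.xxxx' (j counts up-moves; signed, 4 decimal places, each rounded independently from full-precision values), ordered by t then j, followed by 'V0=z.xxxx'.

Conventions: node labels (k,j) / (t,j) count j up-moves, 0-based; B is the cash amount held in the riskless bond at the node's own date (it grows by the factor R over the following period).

Risk-neutral probability p* = (R−d)/(u−d) = (1.12−0.73)/(1.26−0.73) = 0.7358.
Expiry values: V(2,0)=25.0000, V(2,1)=25.0000, V(2,2)=0.0000
  t=1,j=0: stock 18.9800 → up 23.9148 (V=25.0000), down 13.8554 (V=25.0000). Price 22.3214; hedge Δ=0.0000, bond B=22.3214.
  t=1,j=1: stock 32.7600 → up 41.2776 (V=0.0000), down 23.9148 (V=25.0000). Price 5.8962; hedge Δ=-1.4399, bond B=53.0660.
  t=0,j=0: stock 26.0000 → up 32.7600 (V=5.8962), down 18.9800 (V=22.3214). Price 9.1384; hedge Δ=-1.1920, bond B=40.1293.
As a check, the time-0 holding Δ(0,0)·S0 + B(0,0) comes to 9.1384 — exactly V0.

(0,0): Delta=-1.1920 Bond=40.1293
(1,0): Delta=0.0000 Bond=22.3214
(1,1): Delta=-1.4399 Bond=53.0660
V0=9.1384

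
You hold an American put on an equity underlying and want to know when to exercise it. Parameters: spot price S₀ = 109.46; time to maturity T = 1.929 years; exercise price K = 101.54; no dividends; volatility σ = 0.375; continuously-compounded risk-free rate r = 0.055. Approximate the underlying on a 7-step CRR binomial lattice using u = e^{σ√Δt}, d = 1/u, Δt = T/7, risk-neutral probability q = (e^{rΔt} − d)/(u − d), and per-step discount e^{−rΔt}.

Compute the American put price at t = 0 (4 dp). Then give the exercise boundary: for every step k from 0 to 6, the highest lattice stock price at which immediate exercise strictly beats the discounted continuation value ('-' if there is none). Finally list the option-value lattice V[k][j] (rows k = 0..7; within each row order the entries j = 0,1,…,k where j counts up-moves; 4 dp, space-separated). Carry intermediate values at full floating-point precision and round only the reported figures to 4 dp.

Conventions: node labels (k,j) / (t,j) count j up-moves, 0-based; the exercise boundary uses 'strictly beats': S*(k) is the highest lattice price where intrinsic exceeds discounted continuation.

params: Δt=0.27557 u=1.21757 d=0.82131 q=0.48948 e^(-rΔt)=0.98496
t_7 payoffs: 73.9468 60.6339 40.8978 11.6395 0.0000 0.0000 0.0000 0.0000
t_6: node(6,0) S=33.5966 payoff=67.9434 vs cont=66.4160 → 67.9434 [stop]  node(6,1) S=49.8060 payoff=51.7340 vs cont=50.2066 → 51.7340 [stop]  node(6,2) S=73.8361 payoff=27.7039 vs cont=26.1765 → 27.7039 [stop]  node(6,3) S=109.4600 payoff=0.0000 vs cont=5.8528 → 5.8528 [wait]  node(6,4) S=162.2715 payoff=0.0000 vs cont=0.0000 → 0.0000 [wait]  node(6,5) S=240.5632 payoff=0.0000 vs cont=0.0000 → 0.0000 [wait]  node(6,6) S=356.6284 payoff=0.0000 vs cont=0.0000 → 0.0000 [wait]  ⇒ S*(6)=73.8361
t_5: node(5,0) S=40.9061 payoff=60.6339 vs cont=59.1065 → 60.6339 [stop]  node(5,1) S=60.6422 payoff=40.8978 vs cont=39.3704 → 40.8978 [stop]  node(5,2) S=89.9005 payoff=11.6395 vs cont=16.7523 → 16.7523 [wait]  node(5,3) S=133.2751 payoff=0.0000 vs cont=2.9430 → 2.9430 [wait]  node(5,4) S=197.5767 payoff=0.0000 vs cont=0.0000 → 0.0000 [wait]  node(5,5) S=292.9021 payoff=0.0000 vs cont=0.0000 → 0.0000 [wait]  ⇒ S*(5)=60.6422
t_4: node(4,0) S=49.8060 payoff=51.7340 vs cont=50.2066 → 51.7340 [stop]  node(4,1) S=73.8361 payoff=27.7039 vs cont=28.6415 → 28.6415 [wait]  node(4,2) S=109.4600 payoff=0.0000 vs cont=9.8425 → 9.8425 [wait]  node(4,3) S=162.2715 payoff=0.0000 vs cont=1.4798 → 1.4798 [wait]  node(4,4) S=240.5632 payoff=0.0000 vs cont=0.0000 → 0.0000 [wait]  ⇒ S*(4)=49.8060
t_3: node(3,0) S=60.6422 payoff=40.8978 vs cont=39.8224 → 40.8978 [stop]  node(3,1) S=89.9005 payoff=11.6395 vs cont=19.1473 → 19.1473 [wait]  node(3,2) S=133.2751 payoff=0.0000 vs cont=5.6626 → 5.6626 [wait]  node(3,3) S=197.5767 payoff=0.0000 vs cont=0.7441 → 0.7441 [wait]  ⇒ S*(3)=60.6422
t_2: node(2,0) S=73.8361 payoff=27.7039 vs cont=29.7962 → 29.7962 [wait]  node(2,1) S=109.4600 payoff=0.0000 vs cont=12.3580 → 12.3580 [wait]  node(2,2) S=162.2715 payoff=0.0000 vs cont=3.2061 → 3.2061 [wait]  ⇒ S*(2)=-
t_1: node(1,0) S=89.9005 payoff=11.6395 vs cont=20.9407 → 20.9407 [wait]  node(1,1) S=133.2751 payoff=0.0000 vs cont=7.7598 → 7.7598 [wait]  ⇒ S*(1)=-
t_0: node(0,0) S=109.4600 payoff=0.0000 vs cont=14.2709 → 14.2709 [wait]  ⇒ S*(0)=-

price = 14.2709
boundary = - - - 60.6422 49.8060 60.6422 73.8361
tree:
14.2709
20.9407 7.7598
29.7962 12.3580 3.2061
40.8978 19.1473 5.6626 0.7441
51.7340 28.6415 9.8425 1.4798 0.0000
60.6339 40.8978 16.7523 2.9430 0.0000 0.0000
67.9434 51.7340 27.7039 5.8528 0.0000 0.0000 0.0000
73.9468 60.6339 40.8978 11.6395 0.0000 0.0000 0.0000 0.0000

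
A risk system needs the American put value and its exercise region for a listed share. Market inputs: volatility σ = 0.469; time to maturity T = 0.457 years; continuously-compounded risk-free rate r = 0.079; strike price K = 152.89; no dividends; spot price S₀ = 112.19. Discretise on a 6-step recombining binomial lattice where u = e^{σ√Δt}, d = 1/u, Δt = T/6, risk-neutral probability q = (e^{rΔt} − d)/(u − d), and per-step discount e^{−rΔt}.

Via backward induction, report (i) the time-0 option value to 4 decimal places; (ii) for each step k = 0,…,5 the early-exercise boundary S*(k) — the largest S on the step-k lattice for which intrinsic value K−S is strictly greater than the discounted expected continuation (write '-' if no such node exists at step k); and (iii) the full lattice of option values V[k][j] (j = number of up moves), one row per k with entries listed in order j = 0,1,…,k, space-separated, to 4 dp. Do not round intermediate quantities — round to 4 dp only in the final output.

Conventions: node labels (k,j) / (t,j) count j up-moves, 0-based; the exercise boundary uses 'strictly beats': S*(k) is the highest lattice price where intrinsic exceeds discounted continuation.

price = 41.9253
boundary = - 98.5691 86.6019 98.5691 112.1900 127.6931
tree:
41.9253
54.3209 29.5873
66.2881 41.0172 18.0991
76.8024 54.3209 27.7264 8.3387
86.0401 66.2881 40.7000 14.6146 1.9335
94.1563 76.8024 54.3209 25.1969 3.8211 0.0000
101.2871 86.0401 66.2881 40.7000 7.5514 0.0000 0.0000

Δt=0.07617  u=1.13819  d=0.87859  q=0.49093  discount=0.99400
step 6 (expiry): payoffs max(K−S,0) = 101.2871 86.0401 66.2881 40.7000 7.5514 0.0000 0.0000
step 5: (k=5,j=0): S=58.7337, K−S=94.1563, hold=93.2391 ⇒ V=94.1563 exercise | (k=5,j=1): S=76.0876, K−S=76.8024, hold=75.8852 ⇒ V=76.8024 exercise | (k=5,j=2): S=98.5691, K−S=54.3209, hold=53.4037 ⇒ V=54.3209 exercise | (k=5,j=3): S=127.6931, K−S=25.1969, hold=24.2797 ⇒ V=25.1969 exercise | (k=5,j=4): S=165.4224, K−S=0.0000, hold=3.8211 ⇒ V=3.8211 continue | (k=5,j=5): S=214.2994, K−S=0.0000, hold=0.0000 ⇒ V=0.0000 continue  boundary S*=127.6931
step 4: (k=4,j=0): S=66.8499, K−S=86.0401, hold=85.1229 ⇒ V=86.0401 exercise | (k=4,j=1): S=86.6019, K−S=66.2881, hold=65.3709 ⇒ V=66.2881 exercise | (k=4,j=2): S=112.1900, K−S=40.7000, hold=39.7828 ⇒ V=40.7000 exercise | (k=4,j=3): S=145.3386, K−S=7.5514, hold=14.6146 ⇒ V=14.6146 continue | (k=4,j=4): S=188.2815, K−S=0.0000, hold=1.9335 ⇒ V=1.9335 continue  boundary S*=112.1900
step 3: (k=3,j=0): S=76.0876, K−S=76.8024, hold=75.8852 ⇒ V=76.8024 exercise | (k=3,j=1): S=98.5691, K−S=54.3209, hold=53.4037 ⇒ V=54.3209 exercise | (k=3,j=2): S=127.6931, K−S=25.1969, hold=27.7264 ⇒ V=27.7264 continue | (k=3,j=3): S=165.4224, K−S=0.0000, hold=8.3387 ⇒ V=8.3387 continue  boundary S*=98.5691
step 2: (k=2,j=0): S=86.6019, K−S=66.2881, hold=65.3709 ⇒ V=66.2881 exercise | (k=2,j=1): S=112.1900, K−S=40.7000, hold=41.0172 ⇒ V=41.0172 continue | (k=2,j=2): S=145.3386, K−S=7.5514, hold=18.0991 ⇒ V=18.0991 continue  boundary S*=86.6019
step 1: (k=1,j=0): S=98.5691, K−S=54.3209, hold=53.5585 ⇒ V=54.3209 exercise | (k=1,j=1): S=127.6931, K−S=25.1969, hold=29.5873 ⇒ V=29.5873 continue  boundary S*=98.5691
step 0: (k=0,j=0): S=112.1900, K−S=40.7000, hold=41.9253 ⇒ V=41.9253 continue  boundary S*=-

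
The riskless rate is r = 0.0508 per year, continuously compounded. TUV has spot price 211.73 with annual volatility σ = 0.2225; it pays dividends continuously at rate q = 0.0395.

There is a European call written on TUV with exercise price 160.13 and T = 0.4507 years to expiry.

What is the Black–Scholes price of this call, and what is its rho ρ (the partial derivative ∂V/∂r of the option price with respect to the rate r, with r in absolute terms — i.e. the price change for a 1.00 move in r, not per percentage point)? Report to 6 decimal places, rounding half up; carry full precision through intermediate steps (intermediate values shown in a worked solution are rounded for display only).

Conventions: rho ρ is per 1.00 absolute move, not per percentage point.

price = 51.782753
ρ = 68.161956

σ√T = 0.2225·√0.4507 = 0.149374
d₁ = (ln(S/K) + (r−q+σ²/2)T) / (σ√T) = (ln(211.73/160.13) + (0.0508−0.0395+0.2225²/2)·0.4507) / 0.149374 = (0.279326 + 0.016249) / 0.149374 = 1.978764
d₂ = d₁ − σ√T = 1.978764 − 0.149374 = 1.829390
e^{−rT} = 0.977365
e^{−qT} = 0.982355
N(d₁) = 0.976079,  N(d₂) = 0.966329
Call price V = S·e^{−qT}·N(d₁) − K·e^{−rT}·N(d₂) = 203.018511 − 151.235758 = 51.782753
ρ = K·T·e^{−rT}·N(d₂) = 68.161956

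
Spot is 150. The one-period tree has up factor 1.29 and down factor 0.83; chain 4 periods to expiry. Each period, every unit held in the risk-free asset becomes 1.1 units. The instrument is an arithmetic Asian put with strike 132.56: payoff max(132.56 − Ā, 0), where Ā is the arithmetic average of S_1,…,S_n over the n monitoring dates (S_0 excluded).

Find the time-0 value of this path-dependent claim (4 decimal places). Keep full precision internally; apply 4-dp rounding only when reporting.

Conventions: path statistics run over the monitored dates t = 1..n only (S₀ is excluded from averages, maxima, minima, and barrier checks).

price = 1.8928

No-arbitrage gives p* = (R−d)/(u−d) = 0.5870: enumerate every path, weight its payoff by its p*-probability, and discount by R^4.
Enumerate all 2^4 = 16 price paths (U = up ×1.29, D = down ×0.83); each path with k up-moves has probability p*^k·(1−p*)^(4−k).
DDDD: Ā=96.1976, payoff=36.3624, prob=0.029106
UDDD: Ā=149.5120, payoff=0.0000, prob=0.041361
DUDD: Ā=132.2620, payoff=0.2980, prob=0.041361
UUDD: Ā=205.5638, payoff=0.0000, prob=0.058776
DDUD: Ā=117.9445, payoff=14.6155, prob=0.041361
UDUD: Ā=183.3113, payoff=0.0000, prob=0.058776
DUUD: Ā=166.0613, payoff=0.0000, prob=0.058776
UUUD: Ā=258.0953, payoff=0.0000, prob=0.083524
DDDU: Ā=106.0610, payoff=26.4990, prob=0.041361
UDDU: Ā=164.8417, payoff=0.0000, prob=0.058776
DUDU: Ā=147.5917, payoff=0.0000, prob=0.058776
UUDU: Ā=229.3896, payoff=0.0000, prob=0.083524
DDUU: Ā=133.2742, payoff=0.0000, prob=0.058776
UDUU: Ā=207.1371, payoff=0.0000, prob=0.083524
DUUU: Ā=189.8871, payoff=0.0000, prob=0.083524
UUUU: Ā=295.1257, payoff=0.0000, prob=0.118693
Price = Σ prob·payoff / R^4 = 2.771239 / 1.464100 = 1.8928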